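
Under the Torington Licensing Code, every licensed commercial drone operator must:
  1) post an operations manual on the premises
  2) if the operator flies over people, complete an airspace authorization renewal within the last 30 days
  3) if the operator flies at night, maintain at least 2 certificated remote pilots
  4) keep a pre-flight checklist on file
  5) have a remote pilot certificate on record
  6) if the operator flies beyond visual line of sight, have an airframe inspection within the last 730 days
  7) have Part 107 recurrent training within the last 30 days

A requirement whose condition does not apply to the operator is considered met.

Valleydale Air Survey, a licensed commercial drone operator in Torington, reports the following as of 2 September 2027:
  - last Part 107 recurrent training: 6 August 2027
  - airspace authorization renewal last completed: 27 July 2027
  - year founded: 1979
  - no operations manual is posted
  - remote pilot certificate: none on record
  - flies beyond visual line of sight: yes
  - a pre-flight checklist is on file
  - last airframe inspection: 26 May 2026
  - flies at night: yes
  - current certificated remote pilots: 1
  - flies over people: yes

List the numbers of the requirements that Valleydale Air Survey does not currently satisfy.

1, 2, 3, 5

1. operations manual absent → not met
2. condition 'flies over people' holds; airspace authorization renewal 37 days ago vs limit 30 → not met
3. condition 'flies at night' holds; certificated remote pilots 1 < 2 → not met
4. pre-flight checklist present → met
5. remote pilot certificate absent → not met
6. condition 'flies beyond visual line of sight' holds; airframe inspection 464 days ago vs limit 730 → met
7. Part 107 recurrent training 27 days ago vs limit 30 → met
Not met: 1, 2, 3, 5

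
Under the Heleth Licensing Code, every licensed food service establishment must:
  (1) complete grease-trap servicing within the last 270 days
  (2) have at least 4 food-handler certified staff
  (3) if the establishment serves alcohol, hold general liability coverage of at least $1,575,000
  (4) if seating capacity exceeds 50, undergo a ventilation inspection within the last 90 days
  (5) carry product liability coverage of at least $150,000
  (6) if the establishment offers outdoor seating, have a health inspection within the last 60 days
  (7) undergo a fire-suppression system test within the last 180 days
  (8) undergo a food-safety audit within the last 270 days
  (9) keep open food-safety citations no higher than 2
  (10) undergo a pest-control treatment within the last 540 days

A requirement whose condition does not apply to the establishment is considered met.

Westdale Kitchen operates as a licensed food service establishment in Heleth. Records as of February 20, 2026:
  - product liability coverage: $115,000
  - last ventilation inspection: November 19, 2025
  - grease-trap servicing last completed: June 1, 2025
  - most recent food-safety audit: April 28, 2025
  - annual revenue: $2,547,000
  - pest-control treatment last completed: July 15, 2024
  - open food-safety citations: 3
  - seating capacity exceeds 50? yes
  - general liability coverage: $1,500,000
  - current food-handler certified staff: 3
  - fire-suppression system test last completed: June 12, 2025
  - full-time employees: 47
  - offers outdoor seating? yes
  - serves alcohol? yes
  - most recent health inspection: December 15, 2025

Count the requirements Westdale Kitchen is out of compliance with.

9

1. grease-trap servicing 264 days ago vs limit 270 → met
2. food-handler certified staff 3 < 4 → not met
3. condition 'serves alcohol' holds; general liability coverage $1,500,000 < $1,575,000 → not met
4. condition 'seating capacity exceeds 50' holds; ventilation inspection 93 days ago vs limit 90 → not met
5. product liability coverage $115,000 < $150,000 → not met
6. condition 'offers outdoor seating' holds; health inspection 67 days ago vs limit 60 → not met
7. fire-suppression system test 253 days ago vs limit 180 → not met
8. food-safety audit 298 days ago vs limit 270 → not met
9. open food-safety citations 3 > 2 → not met
10. pest-control treatment 585 days ago vs limit 540 → not met
Not met: 9 of 10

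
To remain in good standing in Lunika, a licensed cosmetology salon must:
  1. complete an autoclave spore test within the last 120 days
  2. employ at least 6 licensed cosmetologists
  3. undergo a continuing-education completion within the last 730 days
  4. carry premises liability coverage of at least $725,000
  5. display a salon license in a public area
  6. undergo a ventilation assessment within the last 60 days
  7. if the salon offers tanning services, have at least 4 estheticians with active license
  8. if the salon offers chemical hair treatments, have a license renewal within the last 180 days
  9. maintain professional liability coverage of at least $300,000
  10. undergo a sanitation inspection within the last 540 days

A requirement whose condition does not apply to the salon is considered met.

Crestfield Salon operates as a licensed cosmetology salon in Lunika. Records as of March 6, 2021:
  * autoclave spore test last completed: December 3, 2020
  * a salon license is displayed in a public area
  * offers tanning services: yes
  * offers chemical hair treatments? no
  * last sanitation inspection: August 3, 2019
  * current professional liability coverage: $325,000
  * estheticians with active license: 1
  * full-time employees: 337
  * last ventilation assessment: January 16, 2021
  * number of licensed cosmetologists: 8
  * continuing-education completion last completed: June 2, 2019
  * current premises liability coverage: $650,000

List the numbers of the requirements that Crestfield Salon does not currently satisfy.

4, 7, 10

1. autoclave spore test 93 days ago vs limit 120 → met
2. licensed cosmetologists 8 ≥ 6 → met
3. continuing-education completion 643 days ago vs limit 730 → met
4. premises liability coverage $650,000 < $725,000 → not met
5. salon license present → met
6. ventilation assessment 49 days ago vs limit 60 → met
7. condition 'offers tanning services' holds; estheticians with active license 1 < 4 → not met
8. condition 'offers chemical hair treatments' does not hold → requirement n/a → met
9. professional liability coverage $325,000 ≥ $300,000 → met
10. sanitation inspection 581 days ago vs limit 540 → not met
Not met: 4, 7, 10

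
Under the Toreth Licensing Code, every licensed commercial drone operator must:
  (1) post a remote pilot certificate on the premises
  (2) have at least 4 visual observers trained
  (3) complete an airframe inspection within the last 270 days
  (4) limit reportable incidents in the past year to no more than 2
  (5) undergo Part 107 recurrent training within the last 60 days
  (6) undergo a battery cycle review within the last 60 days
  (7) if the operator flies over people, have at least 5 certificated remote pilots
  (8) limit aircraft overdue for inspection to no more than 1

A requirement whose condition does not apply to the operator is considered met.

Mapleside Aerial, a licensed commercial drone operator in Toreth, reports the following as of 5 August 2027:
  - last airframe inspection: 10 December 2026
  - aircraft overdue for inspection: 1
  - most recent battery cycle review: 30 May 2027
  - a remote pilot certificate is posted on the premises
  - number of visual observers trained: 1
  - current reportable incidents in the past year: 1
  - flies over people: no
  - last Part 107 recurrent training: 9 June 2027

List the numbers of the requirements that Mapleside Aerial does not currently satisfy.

1. remote pilot certificate present → met
2. visual observers trained 1 < 4 → not met
3. airframe inspection 238 days ago vs limit 270 → met
4. reportable incidents in the past year 1 ≤ 2 → met
5. Part 107 recurrent training 57 days ago vs limit 60 → met
6. battery cycle review 67 days ago vs limit 60 → not met
7. condition 'flies over people' does not hold → requirement n/a → met
8. aircraft overdue for inspection 1 ≤ 1 → met
Not met: 2, 6

2, 6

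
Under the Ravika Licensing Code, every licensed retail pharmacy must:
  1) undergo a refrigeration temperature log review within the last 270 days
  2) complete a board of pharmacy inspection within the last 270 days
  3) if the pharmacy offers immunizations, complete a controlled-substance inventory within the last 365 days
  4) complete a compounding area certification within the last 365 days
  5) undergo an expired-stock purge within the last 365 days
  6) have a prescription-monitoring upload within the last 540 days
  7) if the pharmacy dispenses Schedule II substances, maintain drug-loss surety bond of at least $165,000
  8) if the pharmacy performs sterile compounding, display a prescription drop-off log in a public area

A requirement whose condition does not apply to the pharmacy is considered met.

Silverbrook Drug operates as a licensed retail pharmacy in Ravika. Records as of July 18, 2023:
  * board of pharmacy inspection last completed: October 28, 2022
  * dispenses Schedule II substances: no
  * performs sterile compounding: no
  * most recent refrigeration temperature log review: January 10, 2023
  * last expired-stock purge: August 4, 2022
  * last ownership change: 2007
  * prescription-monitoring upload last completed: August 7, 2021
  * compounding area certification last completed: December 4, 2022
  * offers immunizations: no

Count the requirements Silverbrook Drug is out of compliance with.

1. refrigeration temperature log review 189 days ago vs limit 270 → met
2. board of pharmacy inspection 263 days ago vs limit 270 → met
3. condition 'offers immunizations' does not hold → requirement n/a → met
4. compounding area certification 226 days ago vs limit 365 → met
5. expired-stock purge 348 days ago vs limit 365 → met
6. prescription-monitoring upload 710 days ago vs limit 540 → not met
7. condition 'dispenses Schedule II substances' does not hold → requirement n/a → met
8. condition 'performs sterile compounding' does not hold → requirement n/a → met
Not met: 1 of 8

1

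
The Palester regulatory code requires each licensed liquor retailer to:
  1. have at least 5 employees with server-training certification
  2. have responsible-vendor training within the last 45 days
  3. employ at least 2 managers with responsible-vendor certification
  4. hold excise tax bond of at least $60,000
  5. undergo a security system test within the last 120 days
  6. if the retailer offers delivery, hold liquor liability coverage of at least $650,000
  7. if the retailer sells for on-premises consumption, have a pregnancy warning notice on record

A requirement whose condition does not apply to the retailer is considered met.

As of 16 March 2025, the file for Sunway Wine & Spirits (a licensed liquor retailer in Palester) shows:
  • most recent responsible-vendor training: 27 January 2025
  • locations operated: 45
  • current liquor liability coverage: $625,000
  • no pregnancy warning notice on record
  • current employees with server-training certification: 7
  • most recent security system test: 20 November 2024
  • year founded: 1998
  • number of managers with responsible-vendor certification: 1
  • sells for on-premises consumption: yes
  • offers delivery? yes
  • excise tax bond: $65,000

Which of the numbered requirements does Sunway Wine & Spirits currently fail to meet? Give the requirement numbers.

1. employees with server-training certification 7 ≥ 5 → met
2. responsible-vendor training 48 days ago vs limit 45 → not met
3. managers with responsible-vendor certification 1 < 2 → not met
4. excise tax bond $65,000 ≥ $60,000 → met
5. security system test 116 days ago vs limit 120 → met
6. condition 'offers delivery' holds; liquor liability coverage $625,000 < $650,000 → not met
7. condition 'sells for on-premises consumption' holds; pregnancy warning notice absent → not met
Not met: 2, 3, 6, 7

2, 3, 6, 7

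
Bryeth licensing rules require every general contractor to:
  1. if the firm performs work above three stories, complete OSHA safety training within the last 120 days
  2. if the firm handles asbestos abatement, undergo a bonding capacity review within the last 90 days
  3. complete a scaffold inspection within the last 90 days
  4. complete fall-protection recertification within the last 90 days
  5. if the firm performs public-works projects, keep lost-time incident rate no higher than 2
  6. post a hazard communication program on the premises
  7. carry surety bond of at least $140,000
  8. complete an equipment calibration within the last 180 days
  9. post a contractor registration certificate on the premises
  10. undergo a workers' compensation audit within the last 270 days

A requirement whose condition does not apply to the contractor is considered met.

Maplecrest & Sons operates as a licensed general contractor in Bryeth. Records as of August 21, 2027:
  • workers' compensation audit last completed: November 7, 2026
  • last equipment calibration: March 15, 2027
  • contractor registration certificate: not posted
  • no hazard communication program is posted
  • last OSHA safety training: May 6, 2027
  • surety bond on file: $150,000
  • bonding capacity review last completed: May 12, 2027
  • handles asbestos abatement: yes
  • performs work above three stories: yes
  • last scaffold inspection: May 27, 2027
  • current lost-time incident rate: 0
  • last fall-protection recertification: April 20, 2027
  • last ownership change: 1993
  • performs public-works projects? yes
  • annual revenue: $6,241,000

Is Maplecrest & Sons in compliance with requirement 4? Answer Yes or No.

4. fall-protection recertification 123 days ago vs limit 90 → not met

No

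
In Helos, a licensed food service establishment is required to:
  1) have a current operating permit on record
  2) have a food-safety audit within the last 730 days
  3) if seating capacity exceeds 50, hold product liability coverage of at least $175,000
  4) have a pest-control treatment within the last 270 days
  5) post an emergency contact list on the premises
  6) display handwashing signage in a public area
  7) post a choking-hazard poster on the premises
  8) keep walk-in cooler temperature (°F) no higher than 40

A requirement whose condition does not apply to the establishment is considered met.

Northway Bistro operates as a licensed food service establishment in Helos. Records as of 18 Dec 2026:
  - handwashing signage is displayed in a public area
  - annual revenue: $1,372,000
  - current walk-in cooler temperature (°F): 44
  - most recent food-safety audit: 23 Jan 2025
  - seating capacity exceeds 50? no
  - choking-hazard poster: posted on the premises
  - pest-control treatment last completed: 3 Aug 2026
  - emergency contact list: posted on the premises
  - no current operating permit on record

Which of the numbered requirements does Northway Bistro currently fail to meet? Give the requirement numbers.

1. current operating permit absent → not met
2. food-safety audit 694 days ago vs limit 730 → met
3. condition 'seating capacity exceeds 50' does not hold → requirement n/a → met
4. pest-control treatment 137 days ago vs limit 270 → met
5. emergency contact list present → met
6. handwashing signage present → met
7. choking-hazard poster present → met
8. walk-in cooler temperature (°F) 44 > 40 → not met
Not met: 1, 8

1, 8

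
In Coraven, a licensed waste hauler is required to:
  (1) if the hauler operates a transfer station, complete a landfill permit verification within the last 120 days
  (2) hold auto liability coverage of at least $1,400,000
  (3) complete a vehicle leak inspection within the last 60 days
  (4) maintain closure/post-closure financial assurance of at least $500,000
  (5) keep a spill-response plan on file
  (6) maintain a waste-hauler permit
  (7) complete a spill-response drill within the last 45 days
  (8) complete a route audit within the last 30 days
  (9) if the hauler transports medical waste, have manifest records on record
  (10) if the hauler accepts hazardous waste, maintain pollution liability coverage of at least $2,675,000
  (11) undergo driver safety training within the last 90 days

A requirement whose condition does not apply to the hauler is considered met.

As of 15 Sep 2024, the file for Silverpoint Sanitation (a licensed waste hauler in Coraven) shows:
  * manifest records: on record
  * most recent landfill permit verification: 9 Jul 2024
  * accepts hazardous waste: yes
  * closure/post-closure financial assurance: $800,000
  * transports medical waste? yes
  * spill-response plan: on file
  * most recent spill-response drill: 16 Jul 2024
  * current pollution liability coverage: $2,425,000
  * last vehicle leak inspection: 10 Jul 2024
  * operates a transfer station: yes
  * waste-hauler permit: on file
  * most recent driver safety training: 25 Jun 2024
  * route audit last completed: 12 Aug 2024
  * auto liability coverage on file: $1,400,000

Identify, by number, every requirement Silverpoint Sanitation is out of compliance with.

1. condition 'operates a transfer station' holds; landfill permit verification 68 days ago vs limit 120 → met
2. auto liability coverage $1,400,000 ≥ $1,400,000 → met
3. vehicle leak inspection 67 days ago vs limit 60 → not met
4. closure/post-closure financial assurance $800,000 ≥ $500,000 → met
5. spill-response plan present → met
6. waste-hauler permit present → met
7. spill-response drill 61 days ago vs limit 45 → not met
8. route audit 34 days ago vs limit 30 → not met
9. condition 'transports medical waste' holds; manifest records present → met
10. condition 'accepts hazardous waste' holds; pollution liability coverage $2,425,000 < $2,675,000 → not met
11. driver safety training 82 days ago vs limit 90 → met
Not met: 3, 7, 8, 10

3, 7, 8, 10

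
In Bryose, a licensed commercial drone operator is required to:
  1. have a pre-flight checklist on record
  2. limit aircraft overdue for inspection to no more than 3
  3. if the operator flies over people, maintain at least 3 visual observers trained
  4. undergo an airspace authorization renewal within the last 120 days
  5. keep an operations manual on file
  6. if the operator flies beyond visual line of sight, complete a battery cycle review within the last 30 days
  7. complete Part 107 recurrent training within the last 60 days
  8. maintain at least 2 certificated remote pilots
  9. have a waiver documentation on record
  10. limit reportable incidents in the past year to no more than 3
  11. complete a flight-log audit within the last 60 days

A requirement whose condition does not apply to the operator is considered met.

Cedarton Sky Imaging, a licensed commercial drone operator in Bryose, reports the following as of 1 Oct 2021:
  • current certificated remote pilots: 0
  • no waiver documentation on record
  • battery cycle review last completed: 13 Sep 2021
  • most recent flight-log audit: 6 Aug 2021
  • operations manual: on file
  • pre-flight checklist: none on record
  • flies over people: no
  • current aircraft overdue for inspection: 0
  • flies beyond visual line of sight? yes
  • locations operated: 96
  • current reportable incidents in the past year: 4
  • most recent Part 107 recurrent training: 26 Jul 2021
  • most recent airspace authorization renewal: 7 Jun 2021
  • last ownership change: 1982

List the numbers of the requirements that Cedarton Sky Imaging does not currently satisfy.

1. pre-flight checklist absent → not met
2. aircraft overdue for inspection 0 ≤ 3 → met
3. condition 'flies over people' does not hold → requirement n/a → met
4. airspace authorization renewal 116 days ago vs limit 120 → met
5. operations manual present → met
6. condition 'flies beyond visual line of sight' holds; battery cycle review 18 days ago vs limit 30 → met
7. Part 107 recurrent training 67 days ago vs limit 60 → not met
8. certificated remote pilots 0 < 2 → not met
9. waiver documentation absent → not met
10. reportable incidents in the past year 4 > 3 → not met
11. flight-log audit 56 days ago vs limit 60 → met
Not met: 1, 7, 8, 9, 10

1, 7, 8, 9, 10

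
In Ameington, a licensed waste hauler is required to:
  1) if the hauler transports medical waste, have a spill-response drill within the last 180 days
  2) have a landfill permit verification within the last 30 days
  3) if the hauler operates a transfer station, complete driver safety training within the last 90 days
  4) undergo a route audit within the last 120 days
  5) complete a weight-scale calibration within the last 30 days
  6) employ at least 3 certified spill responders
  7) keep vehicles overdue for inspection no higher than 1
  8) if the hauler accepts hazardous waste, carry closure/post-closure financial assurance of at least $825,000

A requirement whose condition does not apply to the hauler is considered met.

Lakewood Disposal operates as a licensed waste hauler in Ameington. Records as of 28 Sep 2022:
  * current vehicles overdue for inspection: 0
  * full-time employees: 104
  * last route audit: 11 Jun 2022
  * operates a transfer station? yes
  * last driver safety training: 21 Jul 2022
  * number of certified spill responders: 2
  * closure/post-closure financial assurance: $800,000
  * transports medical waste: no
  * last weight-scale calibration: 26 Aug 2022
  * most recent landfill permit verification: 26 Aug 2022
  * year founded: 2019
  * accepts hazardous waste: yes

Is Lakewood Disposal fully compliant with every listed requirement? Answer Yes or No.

No

1. condition 'transports medical waste' does not hold → requirement n/a → met
2. landfill permit verification 33 days ago vs limit 30 → not met
3. condition 'operates a transfer station' holds; driver safety training 69 days ago vs limit 90 → met
4. route audit 109 days ago vs limit 120 → met
5. weight-scale calibration 33 days ago vs limit 30 → not met
6. certified spill responders 2 < 3 → not met
7. vehicles overdue for inspection 0 ≤ 1 → met
8. condition 'accepts hazardous waste' holds; closure/post-closure financial assurance $800,000 < $825,000 → not met
Not met: 2, 5, 6, 8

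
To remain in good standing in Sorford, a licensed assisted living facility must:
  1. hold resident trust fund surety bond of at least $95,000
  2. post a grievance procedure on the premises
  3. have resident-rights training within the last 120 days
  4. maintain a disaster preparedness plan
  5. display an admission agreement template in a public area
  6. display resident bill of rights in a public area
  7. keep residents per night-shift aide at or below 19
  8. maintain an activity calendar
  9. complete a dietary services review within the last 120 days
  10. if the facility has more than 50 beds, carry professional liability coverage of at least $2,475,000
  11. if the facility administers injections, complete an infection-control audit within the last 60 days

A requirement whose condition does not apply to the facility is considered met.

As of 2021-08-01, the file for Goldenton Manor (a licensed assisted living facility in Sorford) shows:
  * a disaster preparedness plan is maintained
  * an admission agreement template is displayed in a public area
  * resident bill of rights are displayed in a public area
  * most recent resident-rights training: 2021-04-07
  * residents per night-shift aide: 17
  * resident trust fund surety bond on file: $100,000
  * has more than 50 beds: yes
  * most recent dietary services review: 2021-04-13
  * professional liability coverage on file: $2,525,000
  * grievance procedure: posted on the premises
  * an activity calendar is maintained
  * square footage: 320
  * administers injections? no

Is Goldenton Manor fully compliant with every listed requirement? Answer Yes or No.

Yes

1. resident trust fund surety bond $100,000 ≥ $95,000 → met
2. grievance procedure present → met
3. resident-rights training 116 days ago vs limit 120 → met
4. disaster preparedness plan present → met
5. admission agreement template present → met
6. resident bill of rights present → met
7. residents per night-shift aide 17 ≤ 19 → met
8. activity calendar present → met
9. dietary services review 110 days ago vs limit 120 → met
10. condition 'has more than 50 beds' holds; professional liability coverage $2,525,000 ≥ $2,475,000 → met
11. condition 'administers injections' does not hold → requirement n/a → met
All met.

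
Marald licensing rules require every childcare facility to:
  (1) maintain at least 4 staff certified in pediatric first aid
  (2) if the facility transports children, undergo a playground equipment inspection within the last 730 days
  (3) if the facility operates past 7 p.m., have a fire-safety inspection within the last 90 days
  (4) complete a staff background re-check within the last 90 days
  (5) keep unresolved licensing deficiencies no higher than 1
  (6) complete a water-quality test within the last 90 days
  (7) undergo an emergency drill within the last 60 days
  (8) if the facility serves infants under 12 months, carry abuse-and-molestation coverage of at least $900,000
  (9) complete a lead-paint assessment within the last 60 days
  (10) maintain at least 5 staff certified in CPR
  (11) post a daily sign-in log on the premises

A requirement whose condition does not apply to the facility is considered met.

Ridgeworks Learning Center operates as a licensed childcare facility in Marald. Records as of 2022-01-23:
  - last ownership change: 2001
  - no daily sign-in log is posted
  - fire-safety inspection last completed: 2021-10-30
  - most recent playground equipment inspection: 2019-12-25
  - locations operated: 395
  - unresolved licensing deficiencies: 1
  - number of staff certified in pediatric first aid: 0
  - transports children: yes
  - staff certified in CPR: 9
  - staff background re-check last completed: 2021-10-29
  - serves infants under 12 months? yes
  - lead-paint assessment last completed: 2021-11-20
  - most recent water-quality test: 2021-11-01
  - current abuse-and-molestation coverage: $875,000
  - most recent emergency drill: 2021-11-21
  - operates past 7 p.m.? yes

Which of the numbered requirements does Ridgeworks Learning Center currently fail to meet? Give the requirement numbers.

1. staff certified in pediatric first aid 0 < 4 → not met
2. condition 'transports children' holds; playground equipment inspection 760 days ago vs limit 730 → not met
3. condition 'operates past 7 p.m.' holds; fire-safety inspection 85 days ago vs limit 90 → met
4. staff background re-check 86 days ago vs limit 90 → met
5. unresolved licensing deficiencies 1 ≤ 1 → met
6. water-quality test 83 days ago vs limit 90 → met
7. emergency drill 63 days ago vs limit 60 → not met
8. condition 'serves infants under 12 months' holds; abuse-and-molestation coverage $875,000 < $900,000 → not met
9. lead-paint assessment 64 days ago vs limit 60 → not met
10. staff certified in CPR 9 ≥ 5 → met
11. daily sign-in log absent → not met
Not met: 1, 2, 7, 8, 9, 11

1, 2, 7, 8, 9, 11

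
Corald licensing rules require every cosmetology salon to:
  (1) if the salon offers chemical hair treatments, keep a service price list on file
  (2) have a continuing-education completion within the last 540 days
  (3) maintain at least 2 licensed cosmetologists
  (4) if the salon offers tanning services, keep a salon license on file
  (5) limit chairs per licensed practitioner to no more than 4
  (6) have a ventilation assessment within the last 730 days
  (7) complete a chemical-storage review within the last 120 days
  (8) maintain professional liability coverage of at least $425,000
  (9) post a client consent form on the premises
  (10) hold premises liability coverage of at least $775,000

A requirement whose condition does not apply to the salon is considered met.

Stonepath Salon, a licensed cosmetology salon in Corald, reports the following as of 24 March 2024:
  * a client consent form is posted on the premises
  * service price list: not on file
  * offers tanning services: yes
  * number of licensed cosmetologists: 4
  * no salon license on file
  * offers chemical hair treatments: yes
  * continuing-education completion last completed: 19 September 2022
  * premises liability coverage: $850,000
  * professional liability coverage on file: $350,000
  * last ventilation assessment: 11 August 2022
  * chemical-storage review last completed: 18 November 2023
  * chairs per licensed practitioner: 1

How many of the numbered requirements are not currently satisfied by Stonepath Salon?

1. condition 'offers chemical hair treatments' holds; service price list absent → not met
2. continuing-education completion 552 days ago vs limit 540 → not met
3. licensed cosmetologists 4 ≥ 2 → met
4. condition 'offers tanning services' holds; salon license absent → not met
5. chairs per licensed practitioner 1 ≤ 4 → met
6. ventilation assessment 591 days ago vs limit 730 → met
7. chemical-storage review 127 days ago vs limit 120 → not met
8. professional liability coverage $350,000 < $425,000 → not met
9. client consent form present → met
10. premises liability coverage $850,000 ≥ $775,000 → met
Not met: 5 of 10

5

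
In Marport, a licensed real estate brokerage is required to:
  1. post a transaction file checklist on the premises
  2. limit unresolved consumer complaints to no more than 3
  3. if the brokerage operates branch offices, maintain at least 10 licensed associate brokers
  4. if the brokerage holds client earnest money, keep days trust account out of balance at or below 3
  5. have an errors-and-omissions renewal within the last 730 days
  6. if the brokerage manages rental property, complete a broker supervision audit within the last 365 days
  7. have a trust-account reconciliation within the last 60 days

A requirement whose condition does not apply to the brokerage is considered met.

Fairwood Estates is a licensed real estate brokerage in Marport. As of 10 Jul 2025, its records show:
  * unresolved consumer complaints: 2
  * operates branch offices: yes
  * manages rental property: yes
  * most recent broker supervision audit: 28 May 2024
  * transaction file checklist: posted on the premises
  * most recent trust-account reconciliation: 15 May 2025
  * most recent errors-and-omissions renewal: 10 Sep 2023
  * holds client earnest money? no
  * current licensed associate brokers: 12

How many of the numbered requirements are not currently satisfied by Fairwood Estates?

1

1. transaction file checklist present → met
2. unresolved consumer complaints 2 ≤ 3 → met
3. condition 'operates branch offices' holds; licensed associate brokers 12 ≥ 10 → met
4. condition 'holds client earnest money' does not hold → requirement n/a → met
5. errors-and-omissions renewal 669 days ago vs limit 730 → met
6. condition 'manages rental property' holds; broker supervision audit 408 days ago vs limit 365 → not met
7. trust-account reconciliation 56 days ago vs limit 60 → met
Not met: 1 of 7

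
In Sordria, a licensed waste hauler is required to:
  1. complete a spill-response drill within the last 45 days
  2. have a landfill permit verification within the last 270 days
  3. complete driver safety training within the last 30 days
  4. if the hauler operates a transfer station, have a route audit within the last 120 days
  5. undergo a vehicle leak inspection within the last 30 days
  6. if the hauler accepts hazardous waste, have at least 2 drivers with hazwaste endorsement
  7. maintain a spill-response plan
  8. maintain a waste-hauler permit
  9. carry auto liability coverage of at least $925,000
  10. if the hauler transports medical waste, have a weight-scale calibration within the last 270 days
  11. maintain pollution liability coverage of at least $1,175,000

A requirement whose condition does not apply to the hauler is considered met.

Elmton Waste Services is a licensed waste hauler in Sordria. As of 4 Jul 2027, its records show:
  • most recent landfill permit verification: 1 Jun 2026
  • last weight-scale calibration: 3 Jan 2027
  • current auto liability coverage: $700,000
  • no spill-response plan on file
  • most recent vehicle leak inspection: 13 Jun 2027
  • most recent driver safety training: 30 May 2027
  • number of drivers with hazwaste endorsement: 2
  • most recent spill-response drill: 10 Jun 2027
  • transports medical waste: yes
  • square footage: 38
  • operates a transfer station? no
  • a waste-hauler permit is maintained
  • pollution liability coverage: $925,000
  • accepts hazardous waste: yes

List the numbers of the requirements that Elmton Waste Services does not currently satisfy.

2, 3, 7, 9, 11

1. spill-response drill 24 days ago vs limit 45 → met
2. landfill permit verification 398 days ago vs limit 270 → not met
3. driver safety training 35 days ago vs limit 30 → not met
4. condition 'operates a transfer station' does not hold → requirement n/a → met
5. vehicle leak inspection 21 days ago vs limit 30 → met
6. condition 'accepts hazardous waste' holds; drivers with hazwaste endorsement 2 ≥ 2 → met
7. spill-response plan absent → not met
8. waste-hauler permit present → met
9. auto liability coverage $700,000 < $925,000 → not met
10. condition 'transports medical waste' holds; weight-scale calibration 182 days ago vs limit 270 → met
11. pollution liability coverage $925,000 < $1,175,000 → not met
Not met: 2, 3, 7, 9, 11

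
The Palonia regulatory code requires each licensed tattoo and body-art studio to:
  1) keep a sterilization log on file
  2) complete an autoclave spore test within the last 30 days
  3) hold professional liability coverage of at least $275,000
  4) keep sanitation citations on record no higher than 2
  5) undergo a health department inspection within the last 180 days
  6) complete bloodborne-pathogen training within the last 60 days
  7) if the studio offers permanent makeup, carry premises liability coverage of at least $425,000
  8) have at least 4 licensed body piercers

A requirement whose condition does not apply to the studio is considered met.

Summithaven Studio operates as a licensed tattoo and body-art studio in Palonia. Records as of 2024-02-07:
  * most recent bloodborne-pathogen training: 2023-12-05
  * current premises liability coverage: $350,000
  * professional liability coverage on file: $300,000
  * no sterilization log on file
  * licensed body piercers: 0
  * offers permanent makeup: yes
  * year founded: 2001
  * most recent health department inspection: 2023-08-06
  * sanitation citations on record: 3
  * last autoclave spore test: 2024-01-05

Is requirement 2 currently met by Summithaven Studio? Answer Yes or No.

No

2. autoclave spore test 33 days ago vs limit 30 → not met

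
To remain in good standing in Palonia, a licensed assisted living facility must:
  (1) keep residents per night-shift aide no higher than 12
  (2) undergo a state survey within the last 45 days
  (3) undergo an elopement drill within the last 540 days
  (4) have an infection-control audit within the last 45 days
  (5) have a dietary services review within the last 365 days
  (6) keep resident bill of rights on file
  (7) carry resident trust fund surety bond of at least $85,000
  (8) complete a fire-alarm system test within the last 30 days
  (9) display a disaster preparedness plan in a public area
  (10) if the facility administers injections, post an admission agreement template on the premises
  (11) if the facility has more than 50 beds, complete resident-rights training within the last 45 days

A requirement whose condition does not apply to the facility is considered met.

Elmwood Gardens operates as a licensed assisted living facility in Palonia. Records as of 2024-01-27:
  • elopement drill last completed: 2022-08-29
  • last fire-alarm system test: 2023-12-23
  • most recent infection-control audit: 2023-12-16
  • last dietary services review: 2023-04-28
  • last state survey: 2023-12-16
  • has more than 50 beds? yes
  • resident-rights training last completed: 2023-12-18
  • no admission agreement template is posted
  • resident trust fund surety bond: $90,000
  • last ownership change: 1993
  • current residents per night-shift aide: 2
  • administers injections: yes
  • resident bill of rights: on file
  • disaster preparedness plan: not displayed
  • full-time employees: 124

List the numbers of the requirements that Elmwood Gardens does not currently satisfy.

1. residents per night-shift aide 2 ≤ 12 → met
2. state survey 42 days ago vs limit 45 → met
3. elopement drill 516 days ago vs limit 540 → met
4. infection-control audit 42 days ago vs limit 45 → met
5. dietary services review 274 days ago vs limit 365 → met
6. resident bill of rights present → met
7. resident trust fund surety bond $90,000 ≥ $85,000 → met
8. fire-alarm system test 35 days ago vs limit 30 → not met
9. disaster preparedness plan absent → not met
10. condition 'administers injections' holds; admission agreement template absent → not met
11. condition 'has more than 50 beds' holds; resident-rights training 40 days ago vs limit 45 → met
Not met: 8, 9, 10

8, 9, 10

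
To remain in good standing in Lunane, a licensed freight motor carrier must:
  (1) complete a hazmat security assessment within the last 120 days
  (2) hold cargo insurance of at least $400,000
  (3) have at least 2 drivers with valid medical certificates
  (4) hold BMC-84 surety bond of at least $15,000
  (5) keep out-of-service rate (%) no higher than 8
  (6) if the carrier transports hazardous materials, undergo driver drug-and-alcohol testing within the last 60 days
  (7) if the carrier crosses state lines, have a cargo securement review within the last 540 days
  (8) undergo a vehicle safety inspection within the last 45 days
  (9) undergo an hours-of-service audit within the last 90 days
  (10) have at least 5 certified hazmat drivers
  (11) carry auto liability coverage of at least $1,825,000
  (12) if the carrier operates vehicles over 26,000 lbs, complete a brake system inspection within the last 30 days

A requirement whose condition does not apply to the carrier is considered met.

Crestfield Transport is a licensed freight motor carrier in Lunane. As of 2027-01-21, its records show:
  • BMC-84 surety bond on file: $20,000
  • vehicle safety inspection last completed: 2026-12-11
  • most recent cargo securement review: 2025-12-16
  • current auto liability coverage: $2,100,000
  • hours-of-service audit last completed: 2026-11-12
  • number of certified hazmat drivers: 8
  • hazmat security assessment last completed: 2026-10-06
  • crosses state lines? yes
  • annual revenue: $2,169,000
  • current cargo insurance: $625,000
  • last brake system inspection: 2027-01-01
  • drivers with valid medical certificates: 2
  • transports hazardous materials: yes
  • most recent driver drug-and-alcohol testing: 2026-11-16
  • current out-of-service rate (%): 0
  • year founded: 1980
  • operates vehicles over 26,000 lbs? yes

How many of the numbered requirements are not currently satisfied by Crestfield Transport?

1. hazmat security assessment 107 days ago vs limit 120 → met
2. cargo insurance $625,000 ≥ $400,000 → met
3. drivers with valid medical certificates 2 ≥ 2 → met
4. BMC-84 surety bond $20,000 ≥ $15,000 → met
5. out-of-service rate (%) 0 ≤ 8 → met
6. condition 'transports hazardous materials' holds; driver drug-and-alcohol testing 66 days ago vs limit 60 → not met
7. condition 'crosses state lines' holds; cargo securement review 401 days ago vs limit 540 → met
8. vehicle safety inspection 41 days ago vs limit 45 → met
9. hours-of-service audit 70 days ago vs limit 90 → met
10. certified hazmat drivers 8 ≥ 5 → met
11. auto liability coverage $2,100,000 ≥ $1,825,000 → met
12. condition 'operates vehicles over 26,000 lbs' holds; brake system inspection 20 days ago vs limit 30 → met
Not met: 1 of 12

1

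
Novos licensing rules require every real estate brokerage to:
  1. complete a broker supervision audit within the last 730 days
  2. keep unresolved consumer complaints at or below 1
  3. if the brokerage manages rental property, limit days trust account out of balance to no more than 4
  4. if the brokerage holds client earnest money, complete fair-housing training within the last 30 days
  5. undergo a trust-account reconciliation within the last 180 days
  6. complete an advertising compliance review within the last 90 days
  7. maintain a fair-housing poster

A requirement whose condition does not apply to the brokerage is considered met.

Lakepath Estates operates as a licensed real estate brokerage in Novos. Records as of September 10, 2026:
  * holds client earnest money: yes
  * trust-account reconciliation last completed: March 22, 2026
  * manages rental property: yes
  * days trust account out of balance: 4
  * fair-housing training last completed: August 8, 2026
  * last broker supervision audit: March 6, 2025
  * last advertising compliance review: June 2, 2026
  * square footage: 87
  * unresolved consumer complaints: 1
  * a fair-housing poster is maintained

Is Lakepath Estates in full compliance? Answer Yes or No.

1. broker supervision audit 553 days ago vs limit 730 → met
2. unresolved consumer complaints 1 ≤ 1 → met
3. condition 'manages rental property' holds; days trust account out of balance 4 ≤ 4 → met
4. condition 'holds client earnest money' holds; fair-housing training 33 days ago vs limit 30 → not met
5. trust-account reconciliation 172 days ago vs limit 180 → met
6. advertising compliance review 100 days ago vs limit 90 → not met
7. fair-housing poster present → met
Not met: 4, 6

No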